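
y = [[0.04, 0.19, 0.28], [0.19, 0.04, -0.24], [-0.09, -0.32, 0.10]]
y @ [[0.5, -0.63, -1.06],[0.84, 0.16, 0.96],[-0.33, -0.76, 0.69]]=[[0.09, -0.21, 0.33], [0.21, 0.07, -0.33], [-0.35, -0.07, -0.14]]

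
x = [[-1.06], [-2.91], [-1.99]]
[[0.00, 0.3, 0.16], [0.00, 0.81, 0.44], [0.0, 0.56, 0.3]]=x@[[-0.00, -0.28, -0.15]]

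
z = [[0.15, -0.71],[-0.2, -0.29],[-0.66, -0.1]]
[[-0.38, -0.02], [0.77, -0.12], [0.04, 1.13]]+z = [[-0.23, -0.73], [0.57, -0.41], [-0.62, 1.03]]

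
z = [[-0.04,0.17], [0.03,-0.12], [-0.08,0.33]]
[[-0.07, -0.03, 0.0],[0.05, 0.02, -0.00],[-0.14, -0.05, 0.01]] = z@ [[-0.58, -0.34, 0.39], [-0.56, -0.23, 0.12]]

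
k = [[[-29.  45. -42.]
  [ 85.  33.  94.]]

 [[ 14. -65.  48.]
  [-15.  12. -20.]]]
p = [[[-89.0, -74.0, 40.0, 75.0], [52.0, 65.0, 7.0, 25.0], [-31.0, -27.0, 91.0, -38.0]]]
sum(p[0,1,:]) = 149.0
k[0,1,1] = 33.0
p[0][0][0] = -89.0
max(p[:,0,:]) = 75.0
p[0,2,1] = -27.0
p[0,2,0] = -31.0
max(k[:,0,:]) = 48.0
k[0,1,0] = 85.0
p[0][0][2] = 40.0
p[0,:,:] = [[-89.0, -74.0, 40.0, 75.0], [52.0, 65.0, 7.0, 25.0], [-31.0, -27.0, 91.0, -38.0]]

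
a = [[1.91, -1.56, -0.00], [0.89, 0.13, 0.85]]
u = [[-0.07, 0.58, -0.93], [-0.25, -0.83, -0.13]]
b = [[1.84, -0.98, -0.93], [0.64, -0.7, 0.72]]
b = a + u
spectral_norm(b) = 2.36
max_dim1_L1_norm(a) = 3.47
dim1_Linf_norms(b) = [1.84, 0.72]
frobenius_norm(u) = 1.41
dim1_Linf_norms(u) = [0.93, 0.83]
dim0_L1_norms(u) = [0.32, 1.41, 1.06]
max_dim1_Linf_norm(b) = 1.84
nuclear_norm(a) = 3.60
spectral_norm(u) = 1.18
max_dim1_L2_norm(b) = 2.28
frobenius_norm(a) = 2.76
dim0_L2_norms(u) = [0.26, 1.01, 0.94]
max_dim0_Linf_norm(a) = 1.91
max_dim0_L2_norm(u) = 1.01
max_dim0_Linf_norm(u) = 0.93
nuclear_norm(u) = 1.94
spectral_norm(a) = 2.56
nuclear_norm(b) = 3.39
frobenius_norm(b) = 2.57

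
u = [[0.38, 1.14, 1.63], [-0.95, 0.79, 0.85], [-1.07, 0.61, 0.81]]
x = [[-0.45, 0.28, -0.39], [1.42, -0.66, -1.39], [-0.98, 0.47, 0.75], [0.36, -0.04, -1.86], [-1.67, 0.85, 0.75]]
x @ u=[[-0.02, -0.53, -0.81], [2.65, 0.25, 0.63], [-1.62, -0.29, -0.59], [2.16, -0.76, -0.95], [-2.24, -0.77, -1.39]]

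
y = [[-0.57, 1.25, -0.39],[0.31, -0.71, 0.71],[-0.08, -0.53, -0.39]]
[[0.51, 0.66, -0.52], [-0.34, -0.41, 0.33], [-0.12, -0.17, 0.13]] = y @ [[-0.13, -0.17, 0.13], [0.32, 0.42, -0.33], [-0.1, -0.09, 0.08]]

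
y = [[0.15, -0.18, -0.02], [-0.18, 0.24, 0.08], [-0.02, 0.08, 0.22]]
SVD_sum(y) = [[0.12, -0.17, -0.08],[-0.17, 0.23, 0.11],[-0.08, 0.11, 0.06]] + [[0.03,-0.01,0.06], [-0.01,0.01,-0.03], [0.06,-0.03,0.16]] + [[0.00, 0.0, -0.0], [0.00, 0.0, -0.00], [-0.00, -0.00, 0.00]]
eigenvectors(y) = [[-0.55, 0.76, 0.36], [0.75, 0.63, -0.19], [0.37, -0.16, 0.91]]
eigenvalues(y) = [0.41, 0.0, 0.2]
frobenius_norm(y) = 0.45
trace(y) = 0.61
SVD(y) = [[-0.55, -0.36, -0.76],[0.75, 0.19, -0.63],[0.37, -0.91, 0.16]] @ diag([0.4107571412112406, 0.1953546852535902, 0.003888173535169109]) @ [[-0.55,0.75,0.37], [-0.36,0.19,-0.91], [-0.76,-0.63,0.16]]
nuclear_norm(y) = 0.61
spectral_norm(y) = 0.41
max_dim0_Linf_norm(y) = 0.24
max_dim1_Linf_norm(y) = 0.24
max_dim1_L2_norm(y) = 0.31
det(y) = 0.00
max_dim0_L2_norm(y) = 0.31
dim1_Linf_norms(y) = [0.18, 0.24, 0.22]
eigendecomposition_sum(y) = [[0.12,-0.17,-0.08], [-0.17,0.23,0.11], [-0.08,0.11,0.06]] + [[0.0, 0.0, -0.00], [0.0, 0.00, -0.0], [-0.0, -0.00, 0.0]] + [[0.03,-0.01,0.06], [-0.01,0.01,-0.03], [0.06,-0.03,0.16]]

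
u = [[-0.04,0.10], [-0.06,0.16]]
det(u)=-0.000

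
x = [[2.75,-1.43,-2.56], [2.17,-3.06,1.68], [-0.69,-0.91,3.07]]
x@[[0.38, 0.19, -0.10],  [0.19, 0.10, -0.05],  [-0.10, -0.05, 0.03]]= [[1.03,0.51,-0.28],[0.08,0.02,-0.01],[-0.74,-0.38,0.21]]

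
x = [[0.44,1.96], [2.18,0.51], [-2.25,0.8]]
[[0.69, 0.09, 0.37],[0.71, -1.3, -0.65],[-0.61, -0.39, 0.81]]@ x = [[-0.33, 1.69], [-1.06, 0.21], [-2.94, -0.75]]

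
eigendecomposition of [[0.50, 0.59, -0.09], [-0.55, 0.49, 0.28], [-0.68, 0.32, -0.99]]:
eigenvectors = [[(-0.03+0.65j), -0.03-0.65j, 0.11+0.00j], [-0.70+0.00j, -0.70-0.00j, (-0.14+0j)], [-0.21-0.21j, -0.21+0.21j, 0.99+0.00j]]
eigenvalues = [(0.55+0.6j), (0.55-0.6j), (-1.11+0j)]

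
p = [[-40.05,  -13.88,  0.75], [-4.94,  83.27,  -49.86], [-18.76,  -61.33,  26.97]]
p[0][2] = 0.75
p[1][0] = -4.94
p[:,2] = [0.75, -49.86, 26.97]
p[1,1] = 83.27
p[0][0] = -40.05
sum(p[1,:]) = 28.47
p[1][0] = -4.94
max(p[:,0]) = -4.94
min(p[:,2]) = -49.86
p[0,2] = 0.75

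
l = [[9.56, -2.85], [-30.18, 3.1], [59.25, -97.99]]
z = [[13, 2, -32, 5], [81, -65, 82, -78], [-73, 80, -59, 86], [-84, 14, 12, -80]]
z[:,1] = [2, -65, 80, 14]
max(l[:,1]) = 3.1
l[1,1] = 3.1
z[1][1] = -65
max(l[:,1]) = 3.1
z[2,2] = -59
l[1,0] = -30.18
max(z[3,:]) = 14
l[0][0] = 9.56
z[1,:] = [81, -65, 82, -78]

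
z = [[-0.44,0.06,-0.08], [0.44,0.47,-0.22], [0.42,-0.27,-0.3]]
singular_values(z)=[0.81, 0.53, 0.27]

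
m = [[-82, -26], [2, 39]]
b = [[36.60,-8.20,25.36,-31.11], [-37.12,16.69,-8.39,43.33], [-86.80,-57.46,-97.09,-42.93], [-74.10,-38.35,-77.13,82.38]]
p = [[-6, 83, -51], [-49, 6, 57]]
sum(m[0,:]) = -108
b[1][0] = -37.12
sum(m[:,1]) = 13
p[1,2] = 57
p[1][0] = -49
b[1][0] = -37.12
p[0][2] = -51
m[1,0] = 2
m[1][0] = 2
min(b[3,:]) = -77.13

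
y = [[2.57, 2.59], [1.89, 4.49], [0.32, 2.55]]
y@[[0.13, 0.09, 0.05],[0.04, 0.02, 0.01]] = [[0.44,0.28,0.15], [0.43,0.26,0.14], [0.14,0.08,0.04]]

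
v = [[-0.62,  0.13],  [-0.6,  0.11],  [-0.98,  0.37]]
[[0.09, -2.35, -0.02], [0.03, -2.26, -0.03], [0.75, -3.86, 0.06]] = v @ [[0.64, 3.62, 0.17], [3.73, -0.84, 0.62]]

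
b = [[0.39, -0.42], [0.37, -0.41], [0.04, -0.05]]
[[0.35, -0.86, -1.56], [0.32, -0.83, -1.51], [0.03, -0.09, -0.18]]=b @ [[2.03, -1.30, -1.38], [1.05, 0.85, 2.43]]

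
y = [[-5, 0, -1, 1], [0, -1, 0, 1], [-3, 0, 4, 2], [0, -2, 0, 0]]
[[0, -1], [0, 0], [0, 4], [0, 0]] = y@[[0, 0], [0, 0], [0, 1], [0, 0]]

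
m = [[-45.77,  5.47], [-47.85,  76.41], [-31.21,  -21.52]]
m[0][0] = -45.77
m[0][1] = 5.47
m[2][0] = -31.21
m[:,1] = [5.47, 76.41, -21.52]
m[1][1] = 76.41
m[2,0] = -31.21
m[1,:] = [-47.85, 76.41]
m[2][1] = -21.52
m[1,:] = [-47.85, 76.41]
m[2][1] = -21.52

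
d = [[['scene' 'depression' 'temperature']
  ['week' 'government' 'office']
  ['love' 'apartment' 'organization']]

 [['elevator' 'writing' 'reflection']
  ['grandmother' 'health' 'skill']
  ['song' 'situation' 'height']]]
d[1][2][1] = 'situation'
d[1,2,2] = 'height'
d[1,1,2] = 'skill'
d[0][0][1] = 'depression'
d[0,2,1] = 'apartment'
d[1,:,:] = [['elevator', 'writing', 'reflection'], ['grandmother', 'health', 'skill'], ['song', 'situation', 'height']]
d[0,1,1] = 'government'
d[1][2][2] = 'height'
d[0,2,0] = 'love'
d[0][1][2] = 'office'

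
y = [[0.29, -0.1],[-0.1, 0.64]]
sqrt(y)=[[0.53, -0.08], [-0.08, 0.8]]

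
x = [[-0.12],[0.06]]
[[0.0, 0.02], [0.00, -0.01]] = x @ [[-0.0, -0.2]]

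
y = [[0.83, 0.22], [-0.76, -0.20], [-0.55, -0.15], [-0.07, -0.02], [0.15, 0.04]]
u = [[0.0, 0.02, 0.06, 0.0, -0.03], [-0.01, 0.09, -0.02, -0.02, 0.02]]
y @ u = [[-0.0,0.04,0.05,-0.00,-0.02],[0.0,-0.03,-0.04,0.00,0.02],[0.00,-0.02,-0.03,0.0,0.01],[0.0,-0.0,-0.00,0.0,0.00],[-0.00,0.01,0.01,-0.0,-0.0]]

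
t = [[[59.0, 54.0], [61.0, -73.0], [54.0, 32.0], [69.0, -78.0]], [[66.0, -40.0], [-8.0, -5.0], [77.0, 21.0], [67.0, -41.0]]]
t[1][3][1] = -41.0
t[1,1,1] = -5.0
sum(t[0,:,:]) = 178.0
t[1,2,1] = 21.0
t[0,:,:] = [[59.0, 54.0], [61.0, -73.0], [54.0, 32.0], [69.0, -78.0]]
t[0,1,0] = 61.0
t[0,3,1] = -78.0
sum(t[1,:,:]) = 137.0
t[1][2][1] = 21.0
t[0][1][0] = 61.0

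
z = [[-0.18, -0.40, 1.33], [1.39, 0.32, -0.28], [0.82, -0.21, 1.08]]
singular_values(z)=[1.82, 1.63, 0.03]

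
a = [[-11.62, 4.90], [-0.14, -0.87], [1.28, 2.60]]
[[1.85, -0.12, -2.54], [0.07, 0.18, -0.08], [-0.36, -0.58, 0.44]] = a @ [[-0.18, -0.07, 0.24], [-0.05, -0.19, 0.05]]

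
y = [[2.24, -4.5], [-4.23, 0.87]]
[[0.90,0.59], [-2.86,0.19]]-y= [[-1.34, 5.09], [1.37, -0.68]]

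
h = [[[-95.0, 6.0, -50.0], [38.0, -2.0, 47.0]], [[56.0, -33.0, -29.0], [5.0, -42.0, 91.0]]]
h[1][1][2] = 91.0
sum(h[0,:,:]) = -56.0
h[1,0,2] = -29.0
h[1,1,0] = 5.0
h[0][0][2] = -50.0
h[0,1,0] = 38.0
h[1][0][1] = -33.0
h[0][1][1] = -2.0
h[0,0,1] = 6.0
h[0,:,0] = [-95.0, 38.0]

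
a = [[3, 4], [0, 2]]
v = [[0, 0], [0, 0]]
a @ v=[[0, 0], [0, 0]]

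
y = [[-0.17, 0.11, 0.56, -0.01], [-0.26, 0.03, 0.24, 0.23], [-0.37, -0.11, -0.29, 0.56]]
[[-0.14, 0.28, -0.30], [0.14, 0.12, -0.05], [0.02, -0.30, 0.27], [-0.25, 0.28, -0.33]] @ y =[[0.06,0.03,0.08,-0.1],  [-0.04,0.02,0.12,-0.00],  [-0.03,-0.04,-0.14,0.08],  [0.09,0.02,0.02,-0.12]]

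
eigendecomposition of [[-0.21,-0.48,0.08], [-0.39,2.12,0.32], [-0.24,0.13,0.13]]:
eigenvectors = [[0.19, -0.80, 0.45], [-0.98, -0.05, -0.05], [-0.08, -0.59, 0.89]]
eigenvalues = [2.22, -0.18, -0.0]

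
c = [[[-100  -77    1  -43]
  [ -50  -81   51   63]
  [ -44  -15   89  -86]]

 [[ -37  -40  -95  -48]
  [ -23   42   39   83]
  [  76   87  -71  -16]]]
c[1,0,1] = -40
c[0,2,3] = -86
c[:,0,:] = [[-100, -77, 1, -43], [-37, -40, -95, -48]]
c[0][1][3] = 63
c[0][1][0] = -50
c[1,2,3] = -16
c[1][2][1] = 87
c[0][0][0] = -100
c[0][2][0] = -44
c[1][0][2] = -95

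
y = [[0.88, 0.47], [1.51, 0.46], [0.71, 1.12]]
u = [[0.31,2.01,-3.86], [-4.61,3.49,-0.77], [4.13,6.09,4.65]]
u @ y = [[0.57, -3.25], [0.67, -1.42], [16.13, 9.95]]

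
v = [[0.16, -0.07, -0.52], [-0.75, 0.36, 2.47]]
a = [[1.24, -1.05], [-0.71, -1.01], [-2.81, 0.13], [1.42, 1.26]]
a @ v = [[0.99, -0.46, -3.24],  [0.64, -0.31, -2.13],  [-0.55, 0.24, 1.78],  [-0.72, 0.35, 2.37]]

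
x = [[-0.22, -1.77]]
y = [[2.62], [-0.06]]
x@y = [[-0.47]]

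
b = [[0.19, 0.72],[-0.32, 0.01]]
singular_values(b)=[0.75, 0.31]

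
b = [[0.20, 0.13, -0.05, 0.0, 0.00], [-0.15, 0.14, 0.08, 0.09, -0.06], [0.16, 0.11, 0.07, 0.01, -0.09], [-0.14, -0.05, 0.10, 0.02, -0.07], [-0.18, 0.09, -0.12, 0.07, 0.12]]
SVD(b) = [[-0.54,  0.32,  0.38,  0.61,  0.3], [0.35,  -0.29,  0.74,  -0.22,  0.45], [-0.46,  -0.27,  0.46,  -0.22,  -0.68], [0.34,  -0.54,  -0.01,  0.72,  -0.26], [0.51,  0.66,  0.32,  0.11,  -0.44]] @ diag([0.38641851227095936, 0.2578572861741777, 0.2571826347473931, 0.006433246322258872, 0.00246151728267039]) @ [[-0.97, -0.11, -0.01, 0.18, 0.15],[0.08, 0.22, -0.75, 0.03, 0.62],[-0.07, 0.9, 0.13, 0.36, -0.18],[-0.08, -0.09, -0.65, 0.08, -0.74],[-0.22, 0.33, -0.03, -0.91, -0.09]]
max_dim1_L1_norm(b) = 0.58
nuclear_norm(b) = 0.91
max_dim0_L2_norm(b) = 0.37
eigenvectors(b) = [[(-0.28+0j), (-0.14+0.33j), (-0.14-0.33j), 0.16-0.05j, (0.16+0.05j)],[-0.42+0.00j, (-0.42-0.35j), (-0.42+0.35j), -0.29-0.04j, -0.29+0.04j],[(-0.67+0j), 0.03+0.06j, 0.03-0.06j, -0.13-0.34j, (-0.13+0.34j)],[-0.17+0.00j, 0.11-0.39j, 0.11+0.39j, 0.76+0.00j, 0.76-0.00j],[(0.51+0j), -0.64+0.00j, (-0.64-0j), -0.10-0.40j, -0.10+0.40j]]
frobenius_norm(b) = 0.53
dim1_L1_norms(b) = [0.38, 0.52, 0.44, 0.38, 0.58]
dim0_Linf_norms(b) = [0.2, 0.14, 0.12, 0.09, 0.12]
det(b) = 0.00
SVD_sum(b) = [[0.20, 0.02, 0.00, -0.04, -0.03], [-0.13, -0.02, -0.0, 0.02, 0.02], [0.17, 0.02, 0.00, -0.03, -0.03], [-0.13, -0.01, -0.0, 0.02, 0.02], [-0.19, -0.02, -0.00, 0.03, 0.03]] + [[0.01, 0.02, -0.06, 0.00, 0.05], [-0.01, -0.02, 0.06, -0.0, -0.05], [-0.01, -0.02, 0.05, -0.00, -0.04], [-0.01, -0.03, 0.1, -0.00, -0.09], [0.01, 0.04, -0.13, 0.00, 0.11]] + [[-0.01, 0.09, 0.01, 0.04, -0.02],[-0.01, 0.17, 0.02, 0.07, -0.03],[-0.01, 0.11, 0.01, 0.04, -0.02],[0.00, -0.0, -0.00, -0.00, 0.00],[-0.01, 0.07, 0.01, 0.03, -0.01]] + [[-0.0, -0.0, -0.0, 0.0, -0.0], [0.00, 0.0, 0.0, -0.0, 0.0], [0.00, 0.0, 0.00, -0.0, 0.0], [-0.0, -0.00, -0.0, 0.00, -0.0], [-0.0, -0.0, -0.0, 0.0, -0.0]] + [[-0.0,0.0,-0.00,-0.0,-0.00],[-0.0,0.00,-0.0,-0.0,-0.00],[0.0,-0.00,0.00,0.0,0.0],[0.00,-0.00,0.00,0.00,0.0],[0.0,-0.0,0.00,0.0,0.00]]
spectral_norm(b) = 0.39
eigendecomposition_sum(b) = [[(0.05+0j),0.05-0.00j,(0.03+0j),(0.01+0j),-0.04+0.00j], [(0.08+0j),0.07-0.00j,0.05+0.00j,0.01+0.00j,(-0.06+0j)], [(0.13+0j),0.11-0.00j,(0.08+0j),0.02+0.00j,-0.09+0.00j], [0.03+0.00j,0.03-0.00j,0.02+0.00j,0.00+0.00j,-0.02+0.00j], [(-0.1-0j),(-0.09+0j),(-0.06-0j),(-0.01-0j),0.07-0.00j]] + [[0.07+0.06j,0.04-0.04j,-0.04+0.00j,-0.00-0.03j,(0.02-0.01j)], [(-0.11+0.08j),0.03+0.08j,0.01-0.06j,0.04+0.01j,(-0+0.03j)], [(0.02-0j),(-0-0.01j),(-0+0.01j),-0.00-0.00j,0.00-0.00j], [-0.09-0.05j,-0.04+0.05j,(0.04-0.01j),(0.01+0.03j),-0.02+0.01j], [-0.04+0.16j,0.09+0.04j,-0.03-0.06j,(0.04-0.02j),(0.02+0.03j)]] + [[0.07-0.06j,0.04+0.04j,-0.04-0.00j,(-0+0.03j),(0.02+0.01j)], [(-0.11-0.08j),(0.03-0.08j),0.01+0.06j,(0.04-0.01j),(-0-0.03j)], [(0.02+0j),(-0+0.01j),-0.00-0.01j,(-0+0j),0.00+0.00j], [(-0.09+0.05j),(-0.04-0.05j),(0.04+0.01j),0.01-0.03j,-0.02-0.01j], [-0.04-0.16j,(0.09-0.04j),(-0.03+0.06j),0.04+0.02j,0.02-0.03j]] + [[0.00-0.00j, -0j, (-0+0j), 0j, (-0+0j)],[-0.00-0.00j, (-0+0j), -0j, 0.00-0.00j, -0j],[-0.00-0.00j, -0.00-0.00j, 0j, 0.00-0.00j, 0j],[0j, -0j, -0.00+0.00j, 0j, (-0+0j)],[-0.00-0.00j, -0.00-0.00j, 0.00+0.00j, 0.00-0.00j, 0j]] + [[0.00+0.00j, 0j, -0.00-0.00j, 0.00-0.00j, -0.00-0.00j], [-0.00+0.00j, (-0-0j), 0.00+0.00j, 0.00+0.00j, 0j], [(-0+0j), -0.00+0.00j, -0j, 0.00+0.00j, -0j], [0.00-0.00j, 0.00+0.00j, -0.00-0.00j, 0.00-0.00j, -0.00-0.00j], [(-0+0j), (-0+0j), -0j, 0.00+0.00j, 0.00-0.00j]]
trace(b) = 0.55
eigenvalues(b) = [(0.28+0j), (0.13+0.2j), (0.13-0.2j), 0j, -0j]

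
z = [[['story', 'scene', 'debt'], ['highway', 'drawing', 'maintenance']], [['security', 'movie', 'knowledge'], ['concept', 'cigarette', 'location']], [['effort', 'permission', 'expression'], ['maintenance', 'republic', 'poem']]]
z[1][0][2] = 'knowledge'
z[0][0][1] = 'scene'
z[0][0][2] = 'debt'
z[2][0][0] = 'effort'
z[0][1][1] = 'drawing'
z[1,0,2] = 'knowledge'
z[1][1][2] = 'location'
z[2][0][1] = 'permission'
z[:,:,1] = [['scene', 'drawing'], ['movie', 'cigarette'], ['permission', 'republic']]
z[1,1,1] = 'cigarette'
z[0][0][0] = 'story'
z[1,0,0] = 'security'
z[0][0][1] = 'scene'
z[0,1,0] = 'highway'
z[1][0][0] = 'security'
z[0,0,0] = 'story'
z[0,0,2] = 'debt'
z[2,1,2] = 'poem'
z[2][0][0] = 'effort'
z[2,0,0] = 'effort'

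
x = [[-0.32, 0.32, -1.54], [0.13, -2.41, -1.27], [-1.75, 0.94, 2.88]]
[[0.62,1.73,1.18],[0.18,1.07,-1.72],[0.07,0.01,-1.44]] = x @ [[-0.49,-1.43,0.37], [0.05,-0.08,1.06], [-0.29,-0.84,-0.62]]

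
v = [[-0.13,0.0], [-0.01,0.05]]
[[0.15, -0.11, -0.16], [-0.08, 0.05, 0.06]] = v@ [[-1.15,  0.87,  1.22], [-1.81,  1.11,  1.47]]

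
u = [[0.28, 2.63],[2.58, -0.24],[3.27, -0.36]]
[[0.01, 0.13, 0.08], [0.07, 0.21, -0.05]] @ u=[[0.60,-0.03],[0.4,0.15]]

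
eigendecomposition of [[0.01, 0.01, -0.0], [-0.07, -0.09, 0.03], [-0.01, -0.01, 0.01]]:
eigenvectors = [[0.11+0.00j, 0.69+0.00j, (0.69-0j)], [(-0.99+0j), (-0.38+0.14j), -0.38-0.14j], [(-0.1+0j), (0.42+0.43j), 0.42-0.43j]]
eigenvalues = [(-0.08+0j), 0j, -0j]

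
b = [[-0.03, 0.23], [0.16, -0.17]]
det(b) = -0.03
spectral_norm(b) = 0.31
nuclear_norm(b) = 0.41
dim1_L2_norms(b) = [0.23, 0.23]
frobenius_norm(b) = 0.33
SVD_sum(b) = [[-0.09, 0.2], [0.1, -0.20]] + [[0.06, 0.03], [0.06, 0.03]]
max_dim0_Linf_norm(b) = 0.23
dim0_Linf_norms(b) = [0.16, 0.23]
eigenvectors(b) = [[0.86, -0.64], [0.50, 0.77]]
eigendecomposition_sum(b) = [[0.07,0.06],[0.04,0.03]] + [[-0.10, 0.17],  [0.12, -0.20]]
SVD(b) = [[0.70, -0.71], [-0.71, -0.7]] @ diag([0.31313159405309204, 0.10123539304892117]) @ [[-0.43,0.90], [-0.90,-0.43]]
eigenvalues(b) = [0.1, -0.3]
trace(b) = -0.20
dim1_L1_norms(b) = [0.26, 0.33]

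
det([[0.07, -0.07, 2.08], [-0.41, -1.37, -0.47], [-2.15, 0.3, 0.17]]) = -6.465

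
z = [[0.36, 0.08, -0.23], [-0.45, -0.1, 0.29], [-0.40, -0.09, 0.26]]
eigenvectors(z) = [[-0.51,  0.49,  0.03],[0.64,  0.22,  -0.96],[0.57,  0.84,  -0.28]]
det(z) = 0.00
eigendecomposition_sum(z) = [[0.36, 0.08, -0.23], [-0.45, -0.10, 0.29], [-0.40, -0.09, 0.26]] + [[0.0, -0.0, 0.00], [0.00, -0.00, 0.0], [0.0, -0.00, 0.0]] + [[-0.00, -0.0, 0.00],[0.00, 0.0, -0.00],[0.0, 0.0, -0.00]]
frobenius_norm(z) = 0.85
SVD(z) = [[-0.51, -0.70, -0.50], [0.64, 0.08, -0.76], [0.57, -0.71, 0.41]] @ diag([0.8492309985524035, 0.002549058753579989, 0.0004619493027592651]) @ [[-0.83, -0.18, 0.53], [-0.56, 0.19, -0.81], [0.05, -0.97, -0.26]]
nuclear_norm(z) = 0.85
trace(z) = 0.52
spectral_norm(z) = 0.85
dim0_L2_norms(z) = [0.7, 0.16, 0.45]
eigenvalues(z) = [0.52, 0.0, 0.0]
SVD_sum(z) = [[0.36, 0.08, -0.23], [-0.45, -0.1, 0.29], [-0.40, -0.09, 0.26]] + [[0.0,-0.00,0.0], [-0.0,0.00,-0.00], [0.0,-0.0,0.00]] + [[-0.0, 0.00, 0.0],[-0.0, 0.00, 0.0],[0.00, -0.00, -0.00]]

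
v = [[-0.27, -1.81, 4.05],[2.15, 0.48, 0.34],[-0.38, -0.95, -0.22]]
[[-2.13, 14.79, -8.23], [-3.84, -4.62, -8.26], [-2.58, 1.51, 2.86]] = v @ [[-2.73, -2.31, -3.16],[3.60, -1.34, -1.11],[0.90, 2.9, -2.74]]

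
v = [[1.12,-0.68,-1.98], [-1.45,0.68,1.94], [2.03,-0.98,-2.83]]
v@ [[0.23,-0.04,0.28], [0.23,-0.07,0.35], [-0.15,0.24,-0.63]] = [[0.4, -0.47, 1.32], [-0.47, 0.48, -1.39], [0.67, -0.69, 2.01]]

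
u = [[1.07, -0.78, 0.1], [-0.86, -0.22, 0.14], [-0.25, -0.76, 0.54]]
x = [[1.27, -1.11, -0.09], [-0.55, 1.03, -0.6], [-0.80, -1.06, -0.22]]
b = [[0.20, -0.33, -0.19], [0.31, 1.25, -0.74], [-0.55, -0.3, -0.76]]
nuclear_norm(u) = 2.79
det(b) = -0.56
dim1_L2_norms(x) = [1.69, 1.31, 1.35]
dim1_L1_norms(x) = [2.47, 2.18, 2.08]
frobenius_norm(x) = 2.53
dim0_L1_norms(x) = [2.62, 3.2, 0.91]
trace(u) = 1.39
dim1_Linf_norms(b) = [0.33, 1.25, 0.76]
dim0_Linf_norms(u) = [1.07, 0.78, 0.54]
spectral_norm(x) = 2.06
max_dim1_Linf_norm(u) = 1.07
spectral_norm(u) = 1.47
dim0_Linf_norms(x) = [1.27, 1.11, 0.6]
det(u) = -0.29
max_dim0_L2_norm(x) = 1.85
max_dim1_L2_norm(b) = 1.49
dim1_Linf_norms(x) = [1.27, 1.03, 1.06]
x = b + u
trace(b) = 0.69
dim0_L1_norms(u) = [2.18, 1.76, 0.78]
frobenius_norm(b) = 1.83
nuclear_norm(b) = 2.86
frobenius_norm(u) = 1.87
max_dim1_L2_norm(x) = 1.69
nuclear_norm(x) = 3.99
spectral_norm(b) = 1.49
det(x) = -1.62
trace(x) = 2.08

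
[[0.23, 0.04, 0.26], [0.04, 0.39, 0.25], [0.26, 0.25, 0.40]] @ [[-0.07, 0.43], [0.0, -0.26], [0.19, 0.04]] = [[0.03, 0.10], [0.04, -0.07], [0.06, 0.06]]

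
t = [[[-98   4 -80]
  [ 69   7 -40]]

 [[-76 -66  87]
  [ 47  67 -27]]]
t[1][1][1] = 67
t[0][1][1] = 7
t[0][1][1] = 7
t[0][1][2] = -40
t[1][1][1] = 67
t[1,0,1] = -66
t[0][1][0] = 69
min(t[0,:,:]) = -98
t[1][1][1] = 67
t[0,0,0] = -98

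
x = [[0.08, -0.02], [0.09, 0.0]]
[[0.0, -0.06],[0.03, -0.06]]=x @ [[0.28, -0.67], [0.96, 0.10]]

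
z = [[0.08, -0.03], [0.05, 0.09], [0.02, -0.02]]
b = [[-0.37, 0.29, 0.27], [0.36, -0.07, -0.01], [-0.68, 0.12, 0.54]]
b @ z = [[-0.01, 0.03], [0.03, -0.02], [-0.04, 0.02]]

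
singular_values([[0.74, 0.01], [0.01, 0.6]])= [0.74, 0.6]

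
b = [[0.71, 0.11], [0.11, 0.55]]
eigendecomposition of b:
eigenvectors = [[0.89, -0.45], [0.45, 0.89]]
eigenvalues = [0.77, 0.49]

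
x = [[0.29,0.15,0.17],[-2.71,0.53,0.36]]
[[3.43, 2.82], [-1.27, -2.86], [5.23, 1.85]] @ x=[[-6.65, 2.01, 1.60], [7.38, -1.71, -1.25], [-3.50, 1.76, 1.56]]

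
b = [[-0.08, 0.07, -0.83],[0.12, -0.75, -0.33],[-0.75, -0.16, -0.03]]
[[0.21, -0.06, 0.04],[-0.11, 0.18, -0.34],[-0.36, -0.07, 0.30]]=b @ [[0.42, 0.14, -0.48], [0.33, -0.24, 0.37], [-0.27, 0.04, 0.03]]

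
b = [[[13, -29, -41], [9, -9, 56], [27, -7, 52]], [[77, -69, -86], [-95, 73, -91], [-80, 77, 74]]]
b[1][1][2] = -91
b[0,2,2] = 52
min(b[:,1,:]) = -95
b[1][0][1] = -69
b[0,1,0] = 9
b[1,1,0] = -95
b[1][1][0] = -95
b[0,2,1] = -7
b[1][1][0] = -95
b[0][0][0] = 13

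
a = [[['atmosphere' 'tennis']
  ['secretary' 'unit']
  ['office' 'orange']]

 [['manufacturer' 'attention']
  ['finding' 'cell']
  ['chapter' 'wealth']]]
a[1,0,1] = 'attention'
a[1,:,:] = [['manufacturer', 'attention'], ['finding', 'cell'], ['chapter', 'wealth']]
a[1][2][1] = 'wealth'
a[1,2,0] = 'chapter'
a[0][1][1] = 'unit'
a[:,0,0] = ['atmosphere', 'manufacturer']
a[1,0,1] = 'attention'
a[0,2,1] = 'orange'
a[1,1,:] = ['finding', 'cell']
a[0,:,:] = [['atmosphere', 'tennis'], ['secretary', 'unit'], ['office', 'orange']]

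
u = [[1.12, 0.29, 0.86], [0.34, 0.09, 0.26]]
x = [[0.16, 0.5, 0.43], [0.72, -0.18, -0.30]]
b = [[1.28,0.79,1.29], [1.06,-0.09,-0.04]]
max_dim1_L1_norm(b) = 3.36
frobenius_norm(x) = 1.05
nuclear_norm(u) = 1.51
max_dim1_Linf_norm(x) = 0.72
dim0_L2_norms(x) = [0.74, 0.53, 0.52]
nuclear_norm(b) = 2.91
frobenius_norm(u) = 1.51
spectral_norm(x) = 0.83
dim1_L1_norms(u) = [2.27, 0.69]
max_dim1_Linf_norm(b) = 1.29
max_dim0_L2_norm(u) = 1.17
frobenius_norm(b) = 2.25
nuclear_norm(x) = 1.47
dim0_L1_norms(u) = [1.46, 0.38, 1.12]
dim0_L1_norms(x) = [0.88, 0.68, 0.73]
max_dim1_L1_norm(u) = 2.27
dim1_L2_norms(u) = [1.44, 0.44]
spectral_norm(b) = 2.10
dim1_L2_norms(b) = [1.98, 1.06]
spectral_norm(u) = 1.51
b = x + u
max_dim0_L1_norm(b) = 2.34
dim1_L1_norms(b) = [3.36, 1.19]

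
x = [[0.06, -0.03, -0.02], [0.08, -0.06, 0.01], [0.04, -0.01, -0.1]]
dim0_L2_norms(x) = [0.11, 0.07, 0.1]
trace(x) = -0.10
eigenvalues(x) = [0.03, -0.03, -0.09]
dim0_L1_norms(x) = [0.18, 0.1, 0.13]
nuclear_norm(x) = 0.23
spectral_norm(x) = 0.14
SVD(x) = [[-0.50, -0.16, -0.85], [-0.60, -0.64, 0.48], [-0.62, 0.75, 0.23]] @ diag([0.13527280910066664, 0.09141826244178675, 0.0066308679778135805]) @ [[-0.76, 0.43, 0.49],  [-0.33, 0.39, -0.86],  [-0.55, -0.82, -0.16]]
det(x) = 0.00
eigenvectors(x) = [[-0.71, 0.32, 0.05],[-0.68, 0.95, -0.38],[-0.17, 0.05, 0.92]]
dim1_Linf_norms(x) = [0.06, 0.08, 0.1]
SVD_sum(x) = [[0.05, -0.03, -0.03], [0.06, -0.03, -0.04], [0.06, -0.04, -0.04]] + [[0.0, -0.01, 0.01], [0.02, -0.02, 0.05], [-0.02, 0.03, -0.06]] + [[0.0, 0.00, 0.00], [-0.0, -0.00, -0.00], [-0.00, -0.00, -0.00]]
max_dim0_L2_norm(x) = 0.11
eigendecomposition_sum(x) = [[0.04, -0.01, -0.01], [0.04, -0.01, -0.01], [0.01, -0.00, -0.00]] + [[0.02, -0.02, -0.01], [0.05, -0.05, -0.02], [0.00, -0.0, -0.0]] + [[0.0, -0.0, -0.0], [-0.01, 0.00, 0.04], [0.03, -0.0, -0.10]]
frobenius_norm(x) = 0.16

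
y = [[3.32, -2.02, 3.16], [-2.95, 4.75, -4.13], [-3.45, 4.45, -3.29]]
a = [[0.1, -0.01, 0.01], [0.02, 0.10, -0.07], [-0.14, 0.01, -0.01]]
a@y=[[0.33, -0.2, 0.32],[0.01, 0.12, -0.12],[-0.46, 0.29, -0.45]]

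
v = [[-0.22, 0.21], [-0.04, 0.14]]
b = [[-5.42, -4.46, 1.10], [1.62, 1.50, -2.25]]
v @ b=[[1.53, 1.3, -0.71], [0.44, 0.39, -0.36]]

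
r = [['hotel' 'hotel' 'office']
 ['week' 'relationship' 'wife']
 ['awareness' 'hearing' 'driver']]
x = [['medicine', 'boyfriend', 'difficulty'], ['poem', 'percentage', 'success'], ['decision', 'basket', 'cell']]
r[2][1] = 'hearing'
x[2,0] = 'decision'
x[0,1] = 'boyfriend'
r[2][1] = 'hearing'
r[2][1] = 'hearing'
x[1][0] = 'poem'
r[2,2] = 'driver'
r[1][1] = 'relationship'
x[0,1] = 'boyfriend'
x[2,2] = 'cell'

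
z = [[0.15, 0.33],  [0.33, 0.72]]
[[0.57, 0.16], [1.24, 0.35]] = z @[[2.54,  2.16],[0.56,  -0.51]]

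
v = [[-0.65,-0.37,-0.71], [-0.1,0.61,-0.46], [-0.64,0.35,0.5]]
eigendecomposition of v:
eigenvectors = [[(0.92+0j), 0.33+0.08j, (0.33-0.08j)], [(0.16+0j), (0.16-0.64j), (0.16+0.64j)], [0.36+0.00j, -0.67+0.00j, -0.67-0.00j]]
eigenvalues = [(-0.99+0j), (0.73+0.4j), (0.73-0.4j)]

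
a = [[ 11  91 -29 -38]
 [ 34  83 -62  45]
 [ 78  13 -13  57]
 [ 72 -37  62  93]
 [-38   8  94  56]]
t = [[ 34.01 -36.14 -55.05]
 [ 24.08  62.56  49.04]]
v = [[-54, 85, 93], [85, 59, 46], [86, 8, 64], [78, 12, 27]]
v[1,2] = 46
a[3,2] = 62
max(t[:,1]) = 62.56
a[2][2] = -13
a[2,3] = 57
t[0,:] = [34.01, -36.14, -55.05]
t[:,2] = [-55.05, 49.04]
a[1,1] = 83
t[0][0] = 34.01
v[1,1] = 59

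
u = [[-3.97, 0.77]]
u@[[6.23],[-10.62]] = [[-32.91]]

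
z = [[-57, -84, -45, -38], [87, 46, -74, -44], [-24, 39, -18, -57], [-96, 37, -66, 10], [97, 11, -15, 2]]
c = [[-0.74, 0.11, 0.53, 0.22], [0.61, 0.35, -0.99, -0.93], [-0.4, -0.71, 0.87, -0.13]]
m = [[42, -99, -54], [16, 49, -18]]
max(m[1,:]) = 49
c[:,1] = [0.11, 0.347, -0.706]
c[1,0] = 0.614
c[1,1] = 0.347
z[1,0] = 87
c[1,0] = 0.614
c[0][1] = 0.11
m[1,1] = 49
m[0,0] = 42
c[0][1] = 0.11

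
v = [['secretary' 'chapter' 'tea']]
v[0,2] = 'tea'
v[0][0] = 'secretary'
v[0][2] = 'tea'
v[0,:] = ['secretary', 'chapter', 'tea']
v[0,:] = ['secretary', 'chapter', 'tea']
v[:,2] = ['tea']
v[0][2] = 'tea'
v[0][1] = 'chapter'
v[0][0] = 'secretary'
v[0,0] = 'secretary'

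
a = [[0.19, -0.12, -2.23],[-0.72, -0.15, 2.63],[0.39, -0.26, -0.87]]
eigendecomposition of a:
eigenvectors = [[(-0.6-0.07j), -0.60+0.07j, (0.66+0j)], [0.72+0.00j, (0.72-0j), 0.75+0.00j], [(-0.19+0.28j), (-0.19-0.28j), 0.12+0.00j]]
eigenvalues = [(-0.24+1.09j), (-0.24-1.09j), (-0.36+0j)]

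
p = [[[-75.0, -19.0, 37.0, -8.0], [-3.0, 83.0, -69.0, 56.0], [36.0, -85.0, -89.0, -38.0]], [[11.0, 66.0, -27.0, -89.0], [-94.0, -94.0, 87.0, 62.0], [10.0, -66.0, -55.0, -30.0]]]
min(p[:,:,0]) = -94.0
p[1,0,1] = 66.0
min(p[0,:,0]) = -75.0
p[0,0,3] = -8.0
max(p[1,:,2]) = 87.0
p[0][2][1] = -85.0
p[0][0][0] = -75.0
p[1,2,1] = -66.0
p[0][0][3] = -8.0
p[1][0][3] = -89.0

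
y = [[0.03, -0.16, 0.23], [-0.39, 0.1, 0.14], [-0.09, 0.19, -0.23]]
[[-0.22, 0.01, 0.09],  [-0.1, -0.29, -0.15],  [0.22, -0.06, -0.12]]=y@[[0.46, 0.37, 0.47],[1.13, -0.73, -0.07],[-0.22, -0.5, 0.26]]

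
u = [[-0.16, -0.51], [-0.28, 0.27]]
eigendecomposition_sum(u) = [[-0.28,  -0.22], [-0.12,  -0.10]] + [[0.12,-0.29], [-0.16,0.37]]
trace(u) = 0.11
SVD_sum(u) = [[-0.01, -0.51], [0.01, 0.26]] + [[-0.15, 0.0], [-0.29, 0.01]]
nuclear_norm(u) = 0.90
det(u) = -0.19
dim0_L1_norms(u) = [0.44, 0.78]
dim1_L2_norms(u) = [0.53, 0.39]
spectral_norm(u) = 0.58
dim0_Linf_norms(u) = [0.28, 0.51]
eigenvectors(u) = [[-0.92, 0.62], [-0.40, -0.79]]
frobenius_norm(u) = 0.66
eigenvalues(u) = [-0.38, 0.49]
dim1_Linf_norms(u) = [0.51, 0.28]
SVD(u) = [[-0.89, 0.45],[0.45, 0.89]] @ diag([0.5771976242751969, 0.3222466485955575]) @ [[0.03, 1.00], [-1.0, 0.03]]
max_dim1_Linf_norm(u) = 0.51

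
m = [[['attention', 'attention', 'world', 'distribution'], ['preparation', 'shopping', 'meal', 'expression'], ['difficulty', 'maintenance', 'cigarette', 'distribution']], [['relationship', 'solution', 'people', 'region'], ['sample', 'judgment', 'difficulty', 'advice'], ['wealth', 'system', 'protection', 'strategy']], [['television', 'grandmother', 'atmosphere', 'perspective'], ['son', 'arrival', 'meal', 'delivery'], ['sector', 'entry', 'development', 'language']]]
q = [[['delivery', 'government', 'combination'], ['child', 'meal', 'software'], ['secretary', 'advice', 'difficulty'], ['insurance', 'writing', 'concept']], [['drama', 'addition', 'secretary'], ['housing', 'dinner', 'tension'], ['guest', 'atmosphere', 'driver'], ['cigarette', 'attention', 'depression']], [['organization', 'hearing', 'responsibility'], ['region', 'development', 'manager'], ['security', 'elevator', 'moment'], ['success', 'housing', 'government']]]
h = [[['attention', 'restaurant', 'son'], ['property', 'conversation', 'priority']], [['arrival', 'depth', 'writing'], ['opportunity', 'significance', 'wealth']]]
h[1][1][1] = 'significance'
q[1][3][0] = 'cigarette'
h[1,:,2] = ['writing', 'wealth']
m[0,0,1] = 'attention'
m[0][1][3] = 'expression'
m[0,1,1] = 'shopping'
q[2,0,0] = 'organization'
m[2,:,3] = ['perspective', 'delivery', 'language']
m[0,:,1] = ['attention', 'shopping', 'maintenance']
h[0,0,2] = 'son'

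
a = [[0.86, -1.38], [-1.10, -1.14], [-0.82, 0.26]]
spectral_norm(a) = 1.82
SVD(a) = [[-0.84, 0.34], [-0.49, -0.82], [0.23, -0.46]] @ diag([1.8173897154056657, 1.609563488135126]) @ [[-0.21, 0.98], [0.98, 0.21]]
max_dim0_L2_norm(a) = 1.81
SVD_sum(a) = [[0.32, -1.5], [0.19, -0.86], [-0.09, 0.42]] + [[0.54, 0.12], [-1.29, -0.28], [-0.73, -0.16]]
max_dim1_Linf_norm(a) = 1.38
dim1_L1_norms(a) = [2.24, 2.24, 1.08]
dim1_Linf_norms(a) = [1.38, 1.14, 0.82]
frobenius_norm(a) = 2.43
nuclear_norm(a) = 3.43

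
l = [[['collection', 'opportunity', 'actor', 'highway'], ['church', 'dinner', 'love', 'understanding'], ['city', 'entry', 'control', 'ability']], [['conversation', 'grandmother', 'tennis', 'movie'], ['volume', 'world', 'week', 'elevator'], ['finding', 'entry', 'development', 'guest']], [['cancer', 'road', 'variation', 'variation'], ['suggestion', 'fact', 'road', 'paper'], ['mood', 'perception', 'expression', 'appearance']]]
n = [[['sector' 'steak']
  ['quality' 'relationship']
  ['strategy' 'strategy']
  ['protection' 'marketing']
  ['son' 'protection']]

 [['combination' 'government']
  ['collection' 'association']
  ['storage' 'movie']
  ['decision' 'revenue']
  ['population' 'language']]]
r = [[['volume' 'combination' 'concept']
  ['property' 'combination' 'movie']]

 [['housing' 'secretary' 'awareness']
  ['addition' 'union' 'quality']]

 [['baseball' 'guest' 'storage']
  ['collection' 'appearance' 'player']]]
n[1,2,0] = 'storage'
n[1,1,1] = 'association'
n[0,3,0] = 'protection'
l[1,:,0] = ['conversation', 'volume', 'finding']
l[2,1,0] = 'suggestion'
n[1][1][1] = 'association'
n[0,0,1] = 'steak'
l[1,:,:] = [['conversation', 'grandmother', 'tennis', 'movie'], ['volume', 'world', 'week', 'elevator'], ['finding', 'entry', 'development', 'guest']]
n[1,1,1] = 'association'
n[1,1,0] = 'collection'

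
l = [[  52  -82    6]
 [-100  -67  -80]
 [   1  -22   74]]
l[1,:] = [-100, -67, -80]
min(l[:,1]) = -82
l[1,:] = [-100, -67, -80]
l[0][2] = 6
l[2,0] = 1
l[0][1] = -82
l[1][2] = -80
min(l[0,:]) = -82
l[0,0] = 52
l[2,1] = -22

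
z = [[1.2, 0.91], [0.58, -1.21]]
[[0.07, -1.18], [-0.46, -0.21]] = z@[[-0.17, -0.82], [0.3, -0.22]]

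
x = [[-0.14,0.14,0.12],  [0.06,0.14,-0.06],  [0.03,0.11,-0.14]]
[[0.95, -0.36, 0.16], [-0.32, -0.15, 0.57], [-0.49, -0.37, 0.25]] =x @ [[-3.44,  3.01,  3.44], [0.57,  -1.41,  3.28], [3.24,  2.18,  1.54]]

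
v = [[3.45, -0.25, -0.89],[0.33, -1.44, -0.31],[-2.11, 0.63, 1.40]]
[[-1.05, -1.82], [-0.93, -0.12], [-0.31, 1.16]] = v@[[-0.65, -0.51], [0.84, -0.05], [-1.58, 0.08]]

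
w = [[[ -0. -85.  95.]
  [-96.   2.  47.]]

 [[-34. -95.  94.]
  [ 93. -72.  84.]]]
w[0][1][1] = 2.0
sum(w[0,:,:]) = -37.0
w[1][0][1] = -95.0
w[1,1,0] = 93.0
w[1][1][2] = 84.0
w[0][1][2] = 47.0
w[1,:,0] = [-34.0, 93.0]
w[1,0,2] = 94.0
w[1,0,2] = 94.0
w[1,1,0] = 93.0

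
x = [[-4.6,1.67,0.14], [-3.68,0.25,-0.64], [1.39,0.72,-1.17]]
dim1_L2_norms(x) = [4.9, 3.74, 1.95]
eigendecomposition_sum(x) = [[-4.04+0.00j, (1.75-0j), 0.80-0.00j], [-3.51+0.00j, (1.52-0j), (0.69-0j)], [3.85-0.00j, (-1.67+0j), -0.76+0.00j]] + [[-0.28-0.50j, -0.04+0.57j, -0.33-0.00j], [-0.08-1.29j, -0.63+1.12j, -0.67-0.32j], [-1.23+0.29j, (1.19+0.43j), (-0.2+0.7j)]] + [[-0.28+0.50j, -0.04-0.57j, -0.33+0.00j], [(-0.08+1.29j), (-0.63-1.12j), (-0.67+0.32j)], [(-1.23-0.29j), (1.19-0.43j), (-0.2-0.7j)]]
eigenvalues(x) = [(-3.28+0j), (-1.12+1.32j), (-1.12-1.32j)]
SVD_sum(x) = [[-4.74, 1.03, -0.03], [-3.57, 0.78, -0.02], [1.17, -0.25, 0.01]] + [[0.05, 0.22, -0.23], [0.01, 0.05, -0.06], [0.23, 1.03, -1.12]] + [[0.09, 0.42, 0.41], [-0.12, -0.58, -0.56], [-0.01, -0.06, -0.06]]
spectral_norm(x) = 6.19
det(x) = -9.87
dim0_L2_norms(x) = [6.05, 1.84, 1.34]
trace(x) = -5.52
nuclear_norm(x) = 8.78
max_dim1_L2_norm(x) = 4.9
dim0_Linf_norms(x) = [4.6, 1.67, 1.17]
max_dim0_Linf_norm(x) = 4.6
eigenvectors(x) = [[0.61+0.00j, 0.27-0.13j, 0.27+0.13j], [(0.53+0j), (0.68+0j), (0.68-0j)], [(-0.58+0j), -0.11-0.66j, -0.11+0.66j]]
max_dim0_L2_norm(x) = 6.05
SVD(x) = [[-0.78,0.20,-0.59],[-0.59,0.05,0.81],[0.19,0.98,0.08]] @ diag([6.187954901344447, 1.5779323162821601, 1.0108134071922685]) @ [[0.98,-0.21,0.01],  [0.15,0.67,-0.73],  [-0.15,-0.71,-0.69]]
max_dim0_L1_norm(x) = 9.67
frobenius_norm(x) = 6.47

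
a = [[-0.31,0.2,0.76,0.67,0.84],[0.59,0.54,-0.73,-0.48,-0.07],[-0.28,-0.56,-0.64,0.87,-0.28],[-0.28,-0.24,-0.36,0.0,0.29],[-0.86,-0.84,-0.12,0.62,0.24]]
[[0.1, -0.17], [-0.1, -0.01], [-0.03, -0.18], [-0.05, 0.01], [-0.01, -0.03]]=a@ [[0.13,  -0.16], [-0.10,  -0.03], [0.13,  0.05], [0.05,  -0.27], [0.03,  -0.09]]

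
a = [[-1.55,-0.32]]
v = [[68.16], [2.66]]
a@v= [[-106.50]]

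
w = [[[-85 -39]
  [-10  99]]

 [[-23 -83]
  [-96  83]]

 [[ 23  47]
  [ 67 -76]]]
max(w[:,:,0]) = 67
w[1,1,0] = -96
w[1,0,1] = -83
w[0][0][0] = -85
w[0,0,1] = -39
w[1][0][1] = -83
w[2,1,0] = 67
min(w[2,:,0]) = 23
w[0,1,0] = -10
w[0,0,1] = -39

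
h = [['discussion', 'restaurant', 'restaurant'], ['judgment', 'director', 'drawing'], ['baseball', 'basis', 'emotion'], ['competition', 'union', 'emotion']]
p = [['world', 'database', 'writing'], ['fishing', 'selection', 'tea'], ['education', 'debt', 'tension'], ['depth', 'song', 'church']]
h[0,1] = 'restaurant'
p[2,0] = 'education'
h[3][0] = 'competition'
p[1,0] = 'fishing'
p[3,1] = 'song'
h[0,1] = 'restaurant'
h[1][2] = 'drawing'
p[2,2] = 'tension'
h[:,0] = ['discussion', 'judgment', 'baseball', 'competition']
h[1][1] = 'director'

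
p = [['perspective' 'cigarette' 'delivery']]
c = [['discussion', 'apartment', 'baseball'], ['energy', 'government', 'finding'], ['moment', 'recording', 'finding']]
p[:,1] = ['cigarette']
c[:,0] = ['discussion', 'energy', 'moment']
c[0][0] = 'discussion'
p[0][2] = 'delivery'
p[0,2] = 'delivery'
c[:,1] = ['apartment', 'government', 'recording']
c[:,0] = ['discussion', 'energy', 'moment']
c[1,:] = ['energy', 'government', 'finding']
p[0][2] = 'delivery'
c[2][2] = 'finding'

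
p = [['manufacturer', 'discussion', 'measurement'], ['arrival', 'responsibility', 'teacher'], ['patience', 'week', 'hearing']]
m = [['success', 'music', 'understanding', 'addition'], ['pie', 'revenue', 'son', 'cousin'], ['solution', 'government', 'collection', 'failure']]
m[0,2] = 'understanding'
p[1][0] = 'arrival'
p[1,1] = 'responsibility'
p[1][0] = 'arrival'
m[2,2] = 'collection'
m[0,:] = ['success', 'music', 'understanding', 'addition']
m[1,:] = ['pie', 'revenue', 'son', 'cousin']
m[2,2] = 'collection'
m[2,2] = 'collection'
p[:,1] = ['discussion', 'responsibility', 'week']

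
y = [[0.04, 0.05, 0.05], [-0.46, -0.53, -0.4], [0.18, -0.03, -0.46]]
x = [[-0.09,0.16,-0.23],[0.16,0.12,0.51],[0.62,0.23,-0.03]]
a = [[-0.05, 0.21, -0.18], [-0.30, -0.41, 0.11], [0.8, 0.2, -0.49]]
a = x + y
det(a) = -0.07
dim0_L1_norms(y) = [0.68, 0.61, 0.91]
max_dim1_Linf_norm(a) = 0.8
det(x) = 0.07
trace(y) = -0.95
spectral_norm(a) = 1.05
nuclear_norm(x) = 1.43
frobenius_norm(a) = 1.13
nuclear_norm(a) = 1.60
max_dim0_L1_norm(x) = 0.87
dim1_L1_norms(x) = [0.48, 0.79, 0.88]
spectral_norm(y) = 0.83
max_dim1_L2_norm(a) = 0.96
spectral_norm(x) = 0.71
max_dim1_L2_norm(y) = 0.81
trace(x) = 0.00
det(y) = 0.00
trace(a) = -0.95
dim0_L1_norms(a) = [1.15, 0.82, 0.78]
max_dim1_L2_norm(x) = 0.66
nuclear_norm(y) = 1.29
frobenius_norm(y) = 0.95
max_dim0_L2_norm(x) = 0.65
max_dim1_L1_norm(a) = 1.49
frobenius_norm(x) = 0.91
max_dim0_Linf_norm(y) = 0.53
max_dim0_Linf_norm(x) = 0.62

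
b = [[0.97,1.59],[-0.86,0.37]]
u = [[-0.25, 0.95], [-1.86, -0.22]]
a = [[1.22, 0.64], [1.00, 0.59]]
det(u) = 1.82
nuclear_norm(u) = 2.85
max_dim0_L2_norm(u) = 1.88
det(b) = 1.73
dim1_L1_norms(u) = [1.2, 2.08]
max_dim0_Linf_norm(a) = 1.22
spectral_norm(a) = 1.80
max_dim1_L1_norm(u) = 2.08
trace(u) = -0.47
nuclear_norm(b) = 2.79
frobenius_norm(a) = 1.80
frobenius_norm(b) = 2.08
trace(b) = 1.34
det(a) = 0.08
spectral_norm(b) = 1.87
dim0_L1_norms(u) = [2.11, 1.17]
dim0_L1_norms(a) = [2.22, 1.23]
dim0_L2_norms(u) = [1.88, 0.98]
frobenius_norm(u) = 2.11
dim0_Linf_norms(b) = [0.97, 1.59]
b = a + u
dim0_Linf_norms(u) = [1.86, 0.95]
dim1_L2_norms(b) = [1.86, 0.94]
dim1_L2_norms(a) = [1.38, 1.16]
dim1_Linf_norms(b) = [1.59, 0.86]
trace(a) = 1.81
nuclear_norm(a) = 1.85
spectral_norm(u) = 1.88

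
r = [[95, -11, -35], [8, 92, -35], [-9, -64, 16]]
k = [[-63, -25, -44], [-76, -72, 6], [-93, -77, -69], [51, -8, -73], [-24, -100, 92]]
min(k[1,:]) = -76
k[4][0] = -24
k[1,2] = 6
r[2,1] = -64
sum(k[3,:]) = -30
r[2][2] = 16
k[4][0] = -24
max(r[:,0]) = 95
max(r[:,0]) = 95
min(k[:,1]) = -100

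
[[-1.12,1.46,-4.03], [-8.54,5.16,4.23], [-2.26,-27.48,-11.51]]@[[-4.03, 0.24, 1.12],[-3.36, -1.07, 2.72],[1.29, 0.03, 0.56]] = [[-5.59, -1.95, 0.46], [22.54, -7.44, 6.84], [86.59, 28.52, -83.72]]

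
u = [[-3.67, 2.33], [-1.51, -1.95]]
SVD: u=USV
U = [[-1.00,-0.08], [-0.08,1.00]]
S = [4.36, 2.45]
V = [[0.87, -0.5], [-0.5, -0.87]]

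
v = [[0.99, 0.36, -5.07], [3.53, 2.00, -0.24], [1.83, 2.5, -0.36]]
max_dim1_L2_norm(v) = 5.18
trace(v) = 2.63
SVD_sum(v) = [[2.50, 1.75, -3.03], [1.76, 1.23, -2.14], [1.35, 0.95, -1.65]] + [[-1.52, -1.37, -2.04], [1.38, 1.25, 1.86], [1.0, 0.90, 1.34]] + [[0.01, -0.01, 0.0],[0.39, -0.48, 0.04],[-0.52, 0.65, -0.05]]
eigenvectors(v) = [[(-0.05-0.61j), -0.05+0.61j, (0.69+0j)], [(-0.64+0j), (-0.64-0j), (-0.66+0j)], [-0.44+0.17j, (-0.44-0.17j), (0.31+0j)]]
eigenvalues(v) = [(2.11+3.44j), (2.11-3.44j), (-1.6+0j)]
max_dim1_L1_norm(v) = 6.42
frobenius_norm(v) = 7.28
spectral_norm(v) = 5.75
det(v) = -26.01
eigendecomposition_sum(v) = [[0.65+1.50j, -0.23+1.36j, -1.97-0.47j], [(1.61-0.55j), 1.39+0.36j, -0.66+2.01j], [0.98-0.81j, (1.07-0.12j), (0.07+1.58j)]] + [[(0.65-1.5j),(-0.23-1.36j),-1.97+0.47j], [1.61+0.55j,1.39-0.36j,(-0.66-2.01j)], [(0.98+0.81j),(1.07+0.12j),0.07-1.58j]] + [[(-0.32+0j), (0.82+0j), -1.13-0.00j], [0.30-0.00j, -0.78-0.00j, (1.08+0j)], [-0.14+0.00j, 0.36+0.00j, -0.50-0.00j]]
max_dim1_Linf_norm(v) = 5.07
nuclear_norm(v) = 11.14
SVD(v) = [[-0.75, 0.66, -0.02], [-0.53, -0.61, -0.60], [-0.41, -0.44, 0.8]] @ diag([5.753638706972434, 4.344521623749792, 1.0403718039235135]) @ [[-0.58, -0.41, 0.71],[-0.53, -0.48, -0.71],[-0.62, 0.78, -0.06]]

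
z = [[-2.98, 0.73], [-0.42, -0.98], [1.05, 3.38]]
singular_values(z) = [3.71, 3.05]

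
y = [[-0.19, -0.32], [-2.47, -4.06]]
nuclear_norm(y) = 4.77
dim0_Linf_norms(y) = [2.47, 4.06]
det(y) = -0.02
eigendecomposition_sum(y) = [[0.0, -0.0], [-0.0, 0.0]] + [[-0.19, -0.32], [-2.47, -4.06]]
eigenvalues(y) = [0.0, -4.25]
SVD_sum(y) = [[-0.19, -0.32],[-2.47, -4.06]] + [[0.0, -0.0],[-0.0, 0.00]]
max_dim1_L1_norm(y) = 6.53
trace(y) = -4.25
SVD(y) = [[-0.08, -1.00], [-1.00, 0.08]] @ diag([4.766863131347713, 0.003985849703770431]) @ [[0.52, 0.85], [-0.85, 0.52]]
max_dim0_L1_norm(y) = 4.38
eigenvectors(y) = [[0.85,0.08], [-0.52,1.00]]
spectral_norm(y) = 4.77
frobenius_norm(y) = 4.77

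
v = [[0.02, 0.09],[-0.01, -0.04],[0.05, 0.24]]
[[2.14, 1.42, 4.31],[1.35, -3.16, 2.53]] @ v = [[0.24, 1.17],[0.19, 0.86]]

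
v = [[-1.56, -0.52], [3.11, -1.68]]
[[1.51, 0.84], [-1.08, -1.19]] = v@[[-0.73, -0.48],[-0.71, -0.18]]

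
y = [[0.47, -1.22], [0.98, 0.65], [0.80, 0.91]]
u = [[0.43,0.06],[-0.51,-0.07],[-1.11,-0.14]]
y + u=[[0.9, -1.16],  [0.47, 0.58],  [-0.31, 0.77]]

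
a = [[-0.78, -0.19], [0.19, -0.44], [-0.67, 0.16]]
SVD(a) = [[-0.74, -0.46], [0.20, -0.85], [-0.65, 0.25]] @ diag([1.046689906653052, 0.5031304396581723]) @ [[1.0, -0.05], [0.05, 1.0]]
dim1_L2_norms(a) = [0.8, 0.48, 0.69]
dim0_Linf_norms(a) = [0.78, 0.44]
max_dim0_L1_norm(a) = 1.64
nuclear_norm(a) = 1.55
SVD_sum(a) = [[-0.77, 0.04], [0.21, -0.01], [-0.68, 0.03]] + [[-0.01,-0.23], [-0.02,-0.43], [0.01,0.13]]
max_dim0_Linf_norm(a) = 0.78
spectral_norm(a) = 1.05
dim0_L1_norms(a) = [1.64, 0.79]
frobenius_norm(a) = 1.16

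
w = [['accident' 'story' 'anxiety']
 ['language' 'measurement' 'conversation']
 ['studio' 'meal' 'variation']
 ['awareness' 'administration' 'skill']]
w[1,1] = 'measurement'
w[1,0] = 'language'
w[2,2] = 'variation'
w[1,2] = 'conversation'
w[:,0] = ['accident', 'language', 'studio', 'awareness']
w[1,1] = 'measurement'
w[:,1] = ['story', 'measurement', 'meal', 'administration']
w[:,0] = ['accident', 'language', 'studio', 'awareness']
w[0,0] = 'accident'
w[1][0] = 'language'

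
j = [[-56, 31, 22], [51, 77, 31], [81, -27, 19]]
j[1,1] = 77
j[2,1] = -27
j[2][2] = 19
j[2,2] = 19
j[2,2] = 19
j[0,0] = -56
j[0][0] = -56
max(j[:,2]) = 31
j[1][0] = 51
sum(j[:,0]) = 76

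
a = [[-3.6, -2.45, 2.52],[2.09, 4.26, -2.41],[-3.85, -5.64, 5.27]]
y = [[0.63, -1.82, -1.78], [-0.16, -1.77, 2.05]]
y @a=[[0.78, 0.74, -3.41],[-11.02, -18.71, 14.67]]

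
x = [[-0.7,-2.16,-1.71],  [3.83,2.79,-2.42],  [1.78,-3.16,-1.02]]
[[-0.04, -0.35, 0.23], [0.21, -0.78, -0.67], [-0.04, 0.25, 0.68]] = x@ [[0.02, 0.10, 0.06], [0.03, -0.13, -0.22], [-0.02, 0.33, 0.12]]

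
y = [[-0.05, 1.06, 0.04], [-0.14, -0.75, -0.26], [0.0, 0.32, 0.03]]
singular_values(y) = [1.35, 0.24, 0.0]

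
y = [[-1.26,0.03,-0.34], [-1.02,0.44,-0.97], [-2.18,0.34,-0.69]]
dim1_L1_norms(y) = [1.63, 2.43, 3.21]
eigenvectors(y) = [[0.45+0.00j,(0.03-0.1j),(0.03+0.1j)], [(0.52+0j),-0.87+0.00j,(-0.87-0j)], [0.73+0.00j,(-0.31+0.38j),(-0.31-0.38j)]]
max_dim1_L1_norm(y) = 3.21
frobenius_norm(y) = 3.04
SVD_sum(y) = [[-1.17, 0.21, -0.49],  [-1.25, 0.22, -0.52],  [-2.1, 0.37, -0.88]] + [[-0.10, -0.10, 0.19], [0.23, 0.23, -0.44], [-0.08, -0.08, 0.16]] + [[0.0, -0.08, -0.04], [0.0, -0.01, -0.01], [-0.00, 0.05, 0.03]]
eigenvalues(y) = [(-1.78+0j), (0.14+0.31j), (0.14-0.31j)]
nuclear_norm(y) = 3.70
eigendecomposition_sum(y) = [[-1.30-0.00j, 0.07-0.00j, -0.34+0.00j],  [-1.53-0.00j, (0.08-0j), -0.40+0.00j],  [-2.13-0.00j, (0.11-0j), (-0.56+0j)]] + [[(0.02+0.04j),-0.02+0.02j,0.00-0.04j], [0.25-0.27j,(0.18+0.11j),(-0.28+0.08j)], [-0.03-0.21j,(0.11-0.04j),-0.06+0.15j]] + [[0.02-0.04j, (-0.02-0.02j), 0.00+0.04j],[0.25+0.27j, (0.18-0.11j), -0.28-0.08j],[-0.03+0.21j, (0.11+0.04j), (-0.06-0.15j)]]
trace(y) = -1.51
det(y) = -0.20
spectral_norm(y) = 2.97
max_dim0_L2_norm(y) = 2.72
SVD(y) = [[-0.43, 0.37, -0.82], [-0.46, -0.87, -0.15], [-0.78, 0.31, 0.55]] @ diag([2.9694749083142997, 0.6276377451380973, 0.10672220841863696]) @ [[0.91, -0.16, 0.38], [-0.41, -0.43, 0.81], [-0.03, 0.89, 0.45]]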